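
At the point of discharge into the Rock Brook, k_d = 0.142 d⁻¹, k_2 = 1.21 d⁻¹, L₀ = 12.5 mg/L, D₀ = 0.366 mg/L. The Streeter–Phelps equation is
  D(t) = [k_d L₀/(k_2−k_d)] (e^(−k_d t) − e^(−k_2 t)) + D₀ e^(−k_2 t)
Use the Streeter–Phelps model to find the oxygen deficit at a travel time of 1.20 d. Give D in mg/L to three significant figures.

D ≈ 1.10 mg/L

k_d L₀/(k_2−k_d) = 0.142×12.5/(1.21−0.142) = 1.775/1.068 = 1.662 mg/L.
e^(−k_d t) = e^(−0.142×1.200) = 0.8433; e^(−k_2 t) = e^(−1.21×1.200) = 0.2341.
D = 1.662 × (0.8433 − 0.2341) + 0.366 × 0.2341 = 1.013 + 0.08568 = 1.098 mg/L.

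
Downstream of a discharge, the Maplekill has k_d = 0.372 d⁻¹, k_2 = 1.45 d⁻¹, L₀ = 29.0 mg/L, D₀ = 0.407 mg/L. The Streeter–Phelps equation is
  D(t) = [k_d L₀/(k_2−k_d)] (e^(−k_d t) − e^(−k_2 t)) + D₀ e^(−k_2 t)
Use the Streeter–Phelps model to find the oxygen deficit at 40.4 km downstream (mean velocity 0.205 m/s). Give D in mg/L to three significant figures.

Travel time t = x/v = 40.4 km / (0.205 m/s) = 40400 m / 0.205 m/s = 197100 s = 2.281 d.
k_d L₀/(k_2−k_d) = 0.372×29.0/(1.45−0.372) = 10.79/1.078 = 10.01 mg/L.
e^(−k_d t) = e^(−0.372×2.281) = 0.4281; e^(−k_2 t) = e^(−1.45×2.281) = 0.03661.
D = 10.01 × (0.4281 − 0.03661) + 0.407 × 0.03661 = 3.917 + 0.01490 = 3.932 mg/L.

D ≈ 3.93 mg/L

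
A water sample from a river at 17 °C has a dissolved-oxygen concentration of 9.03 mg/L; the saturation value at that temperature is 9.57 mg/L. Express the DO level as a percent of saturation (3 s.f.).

% saturation = C/C_s × 100 = 9.03/9.57 × 100 = 94.4 %.

94.4 % saturation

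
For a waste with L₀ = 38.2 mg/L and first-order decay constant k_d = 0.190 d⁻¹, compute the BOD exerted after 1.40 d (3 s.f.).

y ≈ 8.92 mg/L

y_t = L₀(1 − e^(−k_d t)) = 38.2 × (1 − e^(−0.190×1.40))
= 38.2 × (1 − 0.7664) = 38.2 × 0.2336 = 8.922 mg/L.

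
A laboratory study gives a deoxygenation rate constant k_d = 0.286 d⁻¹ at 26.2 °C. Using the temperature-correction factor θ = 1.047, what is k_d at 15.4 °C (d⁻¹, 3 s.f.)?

k_d ≈ 0.174 d⁻¹

k_d(T₂) = k_d(T₁) · θ^(T₂−T₁) = 0.286 × 1.047^(15.4−26.2)
= 0.286 × 1.047^-10.8 = 0.286 × 0.6089 = 0.1742 d⁻¹.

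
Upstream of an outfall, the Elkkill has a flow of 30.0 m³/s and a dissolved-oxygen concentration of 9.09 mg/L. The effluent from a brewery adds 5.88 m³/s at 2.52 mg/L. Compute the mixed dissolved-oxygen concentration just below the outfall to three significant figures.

Flow-weighted mixing: C = (Q_r C_r + Q_w C_w)/(Q_r + Q_w)
= (30.0×9.09 + 5.88×2.52)/(30.0 + 5.88) = 287.5/35.88 = 8.013 mg/L.

8.01 mg/L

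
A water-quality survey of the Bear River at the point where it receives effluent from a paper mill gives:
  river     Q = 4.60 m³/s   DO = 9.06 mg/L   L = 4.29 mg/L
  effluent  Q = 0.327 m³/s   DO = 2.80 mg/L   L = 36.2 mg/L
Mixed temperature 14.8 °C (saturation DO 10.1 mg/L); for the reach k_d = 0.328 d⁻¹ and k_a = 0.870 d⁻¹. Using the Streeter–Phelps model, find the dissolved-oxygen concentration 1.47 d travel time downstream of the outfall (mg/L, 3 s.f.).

Mixed DO = (4.60×9.06 + 0.327×2.80)/(4.60+0.327) = 42.59/4.927 = 8.645 mg/L.
Mixed L₀ = (4.60×4.29 + 0.327×36.2)/(4.927) = 31.57/4.927 = 6.408 mg/L.
Initial deficit D₀ = C_s − DO₀ = 10.1 − 8.645 = 1.455 mg/L.
D(1.47) = [0.328×6.408/(0.870−0.328)](e^(−0.328×1.47) − e^(−0.870×1.47)) + 1.455 e^(−0.870×1.47)
= 3.878 × (0.6174 − 0.2783) + 1.455 × 0.2783 = 1.720 mg/L.
DO = 10.1 − 1.720 = 8.380 mg/L.

DO ≈ 8.38 mg/L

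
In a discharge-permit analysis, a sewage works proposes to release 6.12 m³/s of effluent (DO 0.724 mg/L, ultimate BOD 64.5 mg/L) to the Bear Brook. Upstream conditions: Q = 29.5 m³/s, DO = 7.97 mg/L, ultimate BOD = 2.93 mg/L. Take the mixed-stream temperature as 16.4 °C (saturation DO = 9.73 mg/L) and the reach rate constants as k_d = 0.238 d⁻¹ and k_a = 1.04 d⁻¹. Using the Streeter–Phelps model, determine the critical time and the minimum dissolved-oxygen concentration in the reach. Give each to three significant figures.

t_c ≈ 0.112 d; minimum DO ≈ 6.72 mg/L

Mixed DO = (29.5×7.97 + 6.12×0.724)/(29.5+6.12) = 239.5/35.62 = 6.725 mg/L.
Mixed L₀ = (29.5×2.93 + 6.12×64.5)/(35.62) = 481.2/35.62 = 13.51 mg/L.
Initial deficit D₀ = C_s − DO₀ = 9.73 − 6.725 = 3.005 mg/L.
t_c = (1/0.8020) ln[(1.04/0.238)(1 − 3.005×0.8020/(0.238×13.51))] = 1.247 × ln(1.094) = 0.1123 d.
D_c = (0.238/1.04) × 13.51 × e^(−0.238×0.1123) = 0.2288 × 13.51 × 0.9736 = 3.010 mg/L.
Minimum DO = 9.73 − 3.010 = 6.720 mg/L.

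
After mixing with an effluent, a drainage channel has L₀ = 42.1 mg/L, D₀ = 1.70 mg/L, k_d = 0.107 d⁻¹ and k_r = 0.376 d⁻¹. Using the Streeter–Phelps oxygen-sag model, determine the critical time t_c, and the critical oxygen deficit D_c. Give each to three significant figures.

With k_r/k_d = 3.514 and 1 − D₀(k_r−k_d)/(k_d L₀) = 0.8985,
t_c = ln(3.514 × 0.8985) / (0.376 − 0.107) = ln(3.157) / 0.2690 = 1.150/0.2690 = 4.274 d.
D_c = (k_d/k_r) L₀ e^(−k_d t_c) = (0.107/0.376) × 42.1 × e^(−0.107×4.274) = 0.2846 × 42.1 × 0.6330 = 7.583 mg/L.

t_c ≈ 4.27 d; D_c ≈ 7.58 mg/L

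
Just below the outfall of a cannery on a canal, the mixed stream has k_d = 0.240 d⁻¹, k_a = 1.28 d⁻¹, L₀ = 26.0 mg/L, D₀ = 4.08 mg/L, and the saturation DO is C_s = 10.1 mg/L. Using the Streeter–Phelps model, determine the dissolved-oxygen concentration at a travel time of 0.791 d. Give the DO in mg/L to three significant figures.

k_d L₀/(k_a−k_d) = 0.240×26.0/(1.28−0.240) = 6.240/1.040 = 6.000 mg/L.
e^(−k_d t) = e^(−0.240×0.7910) = 0.8271; e^(−k_a t) = e^(−1.28×0.7910) = 0.3633.
D = 6.000 × (0.8271 − 0.3633) + 4.08 × 0.3633 = 2.783 + 1.482 = 4.265 mg/L.
DO = C_s − D = 10.1 − 4.265 = 5.835 mg/L.

DO ≈ 5.84 mg/L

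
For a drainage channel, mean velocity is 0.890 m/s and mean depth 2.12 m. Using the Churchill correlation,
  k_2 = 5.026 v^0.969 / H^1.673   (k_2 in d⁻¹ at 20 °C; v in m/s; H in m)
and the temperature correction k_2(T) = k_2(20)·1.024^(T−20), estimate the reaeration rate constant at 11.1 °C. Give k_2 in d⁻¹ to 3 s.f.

k_2 ≈ 1.03 d⁻¹

k_2(20) = 5.026 × 0.890^0.969 / 2.12^1.673 = 5.026 × 0.8932 / 3.515 = 1.277 d⁻¹.
k_2(11.1) = 1.277 × 1.024^(11.1−20) = 1.277 × 0.8097 = 1.034 d⁻¹.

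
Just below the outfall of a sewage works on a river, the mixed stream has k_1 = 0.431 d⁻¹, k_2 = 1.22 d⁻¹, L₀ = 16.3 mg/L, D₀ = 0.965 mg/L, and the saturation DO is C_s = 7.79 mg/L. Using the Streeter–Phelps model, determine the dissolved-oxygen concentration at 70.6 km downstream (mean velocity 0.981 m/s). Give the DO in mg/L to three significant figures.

Travel time t = x/v = 70.6 km / (0.981 m/s) = 70600 m / 0.981 m/s = 71970 s = 0.8330 d.
k_1 L₀/(k_2−k_1) = 0.431×16.3/(1.22−0.431) = 7.025/0.7890 = 8.904 mg/L.
e^(−k_1 t) = e^(−0.431×0.8330) = 0.6984; e^(−k_2 t) = e^(−1.22×0.8330) = 0.3620.
D = 8.904 × (0.6984 − 0.3620) + 0.965 × 0.3620 = 2.995 + 0.3493 = 3.345 mg/L.
DO = C_s − D = 7.79 − 3.345 = 4.445 mg/L.

DO ≈ 4.45 mg/L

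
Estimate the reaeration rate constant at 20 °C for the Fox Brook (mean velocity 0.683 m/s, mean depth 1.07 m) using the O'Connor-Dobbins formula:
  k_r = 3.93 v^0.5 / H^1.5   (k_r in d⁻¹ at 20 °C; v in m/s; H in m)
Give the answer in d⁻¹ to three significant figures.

k_r ≈ 2.93 d⁻¹

k_r = 3.93 × 0.683^0.5 / 1.07^1.5 = 3.93 × 0.8264 / 1.107 = 2.934 d⁻¹.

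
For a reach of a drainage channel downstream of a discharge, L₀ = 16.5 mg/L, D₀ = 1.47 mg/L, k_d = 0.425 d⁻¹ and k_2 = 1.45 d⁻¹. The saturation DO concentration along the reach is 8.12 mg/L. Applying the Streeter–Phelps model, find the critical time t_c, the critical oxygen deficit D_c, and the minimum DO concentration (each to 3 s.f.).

t_c = [1/(k_2−k_d)] ln[(k_2/k_d)(1 − D₀(k_2−k_d)/(k_d L₀))]
= [1/(1.45−0.425)] ln[(1.45/0.425)(1 − 1.47×1.025/(0.425×16.5))]
= (1/1.025) ln[3.412 × 0.7851] = 0.9756 × ln(2.679) = 0.9756 × 0.9853 = 0.9613 d.
D_c = (k_d/k_2) L₀ e^(−k_d t_c) = (0.425/1.45) × 16.5 × e^(−0.425×0.9613) = 0.2931 × 16.5 × 0.6646 = 3.214 mg/L.
Minimum DO = C_s − D_c = 8.12 − 3.214 = 4.906 mg/L.

t_c ≈ 0.961 d; D_c ≈ 3.21 mg/L; min DO ≈ 4.91 mg/L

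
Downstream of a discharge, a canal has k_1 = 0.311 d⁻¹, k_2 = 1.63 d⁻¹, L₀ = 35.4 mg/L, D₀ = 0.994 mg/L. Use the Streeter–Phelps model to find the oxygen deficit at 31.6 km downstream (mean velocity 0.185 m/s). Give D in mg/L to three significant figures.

Travel time t = x/v = 31.6 km / (0.185 m/s) = 31600 m / 0.185 m/s = 170800 s = 1.977 d.
k_1 L₀/(k_2−k_1) = 0.311×35.4/(1.63−0.311) = 11.01/1.319 = 8.347 mg/L.
e^(−k_1 t) = e^(−0.311×1.977) = 0.5407; e^(−k_2 t) = e^(−1.63×1.977) = 0.03986.
D = 8.347 × (0.5407 − 0.03986) + 0.994 × 0.03986 = 4.181 + 0.03962 = 4.220 mg/L.

D ≈ 4.22 mg/L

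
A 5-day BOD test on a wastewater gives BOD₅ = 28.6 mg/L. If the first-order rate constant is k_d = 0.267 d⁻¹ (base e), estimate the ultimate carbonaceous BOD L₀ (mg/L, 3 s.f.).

L₀ ≈ 38.8 mg/L

BOD₅ = L₀(1 − e^(−5k_d)) ⇒ L₀ = BOD₅ / (1 − e^(−5×0.267))
= 28.6 / (1 − 0.2632) = 28.6 / 0.7368 = 38.81 mg/L.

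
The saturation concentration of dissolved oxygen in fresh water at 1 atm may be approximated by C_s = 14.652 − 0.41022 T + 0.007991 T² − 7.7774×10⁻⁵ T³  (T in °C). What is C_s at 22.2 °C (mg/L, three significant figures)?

C_s ≈ 8.63 mg/L

C_s = 14.652 − 0.41022×22.2 + 0.007991×22.2² − 7.7774×10⁻⁵×22.2³ = 8.632 mg/L.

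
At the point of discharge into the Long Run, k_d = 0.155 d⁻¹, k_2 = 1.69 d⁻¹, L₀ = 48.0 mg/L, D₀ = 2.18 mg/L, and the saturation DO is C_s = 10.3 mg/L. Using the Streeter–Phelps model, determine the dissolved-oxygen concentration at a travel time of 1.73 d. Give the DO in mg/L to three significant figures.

k_d L₀/(k_2−k_d) = 0.155×48.0/(1.69−0.155) = 7.440/1.535 = 4.847 mg/L.
e^(−k_d t) = e^(−0.155×1.730) = 0.7648; e^(−k_2 t) = e^(−1.69×1.730) = 0.05373.
D = 4.847 × (0.7648 − 0.05373) + 2.18 × 0.05373 = 3.446 + 0.1171 = 3.564 mg/L.
DO = C_s − D = 10.3 − 3.564 = 6.736 mg/L.

DO ≈ 6.74 mg/L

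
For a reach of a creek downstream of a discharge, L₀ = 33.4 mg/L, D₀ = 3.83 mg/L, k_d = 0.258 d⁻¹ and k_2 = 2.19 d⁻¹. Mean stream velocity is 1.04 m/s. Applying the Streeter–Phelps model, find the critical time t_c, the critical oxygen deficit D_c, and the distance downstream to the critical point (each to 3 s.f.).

t_c ≈ 0.0941 d; D_c ≈ 3.84 mg/L; x_c ≈ 8.46 km

At the critical point dD/dt = 0, so k_d L₀ e^(−k_d t) = k_2 D. Substituting D(t) from the Streeter–Phelps equation and solving for t gives
t_c = ln[(k_2/k_d)(1 − D₀(k_2−k_d)/(k_d L₀))] / (k_2−k_d).
Here k_2−k_d = 1.932 d⁻¹ and 1 − D₀(k_2−k_d)/(k_d L₀) = 1 − 3.83×1.932/(0.258×33.4) = 0.1413, so
t_c = ln(8.488 × 0.1413) / 1.932 = 0.1819 / 1.932 = 0.09413 d.
L(t_c) = L₀ e^(−k_d t_c) = 33.4 × 0.9760 = 32.60 mg/L, and at the critical point k_2 D_c = k_d L, so D_c = (0.258/2.19) × 32.60 = 3.840 mg/L.
x_c = v t_c = 1.04 m/s × 0.09413 d × 86400 s/d = 8458 m ≈ 8.46 km.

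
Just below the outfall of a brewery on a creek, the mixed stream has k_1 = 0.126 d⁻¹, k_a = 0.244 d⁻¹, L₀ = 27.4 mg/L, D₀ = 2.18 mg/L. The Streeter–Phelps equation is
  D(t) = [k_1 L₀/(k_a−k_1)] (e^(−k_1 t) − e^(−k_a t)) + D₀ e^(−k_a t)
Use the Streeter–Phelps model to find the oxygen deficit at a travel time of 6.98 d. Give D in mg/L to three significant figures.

k_1 L₀/(k_a−k_1) = 0.126×27.4/(0.244−0.126) = 3.452/0.1180 = 29.26 mg/L.
e^(−k_1 t) = e^(−0.126×6.980) = 0.4150; e^(−k_a t) = e^(−0.244×6.980) = 0.1821.
D = 29.26 × (0.4150 − 0.1821) + 2.18 × 0.1821 = 6.814 + 0.3970 = 7.211 mg/L.

D ≈ 7.21 mg/L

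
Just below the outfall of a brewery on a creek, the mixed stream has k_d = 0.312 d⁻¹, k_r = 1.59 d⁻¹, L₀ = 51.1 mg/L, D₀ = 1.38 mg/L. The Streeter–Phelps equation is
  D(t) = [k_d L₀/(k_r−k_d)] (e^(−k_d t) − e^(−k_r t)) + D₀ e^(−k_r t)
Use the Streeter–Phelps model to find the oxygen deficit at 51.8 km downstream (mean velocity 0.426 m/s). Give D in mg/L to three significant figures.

Travel time t = x/v = 51.8 km / (0.426 m/s) = 51800 m / 0.426 m/s = 121600 s = 1.407 d.
k_d L₀/(k_r−k_d) = 0.312×51.1/(1.59−0.312) = 15.94/1.278 = 12.48 mg/L.
e^(−k_d t) = e^(−0.312×1.407) = 0.6446; e^(−k_r t) = e^(−1.59×1.407) = 0.1067.
D = 12.48 × (0.6446 − 0.1067) + 1.38 × 0.1067 = 6.711 + 0.1472 = 6.858 mg/L.

D ≈ 6.86 mg/L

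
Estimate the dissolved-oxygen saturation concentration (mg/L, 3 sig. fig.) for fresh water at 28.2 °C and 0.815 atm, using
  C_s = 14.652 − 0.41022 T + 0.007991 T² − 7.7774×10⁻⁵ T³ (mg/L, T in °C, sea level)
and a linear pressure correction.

At sea level: C_s = 14.652 − 0.41022×28.2 + 0.007991×28.2² − 7.7774×10⁻⁵×28.2³ = 7.694 mg/L.
Pressure correction: C_s' = 7.694 × 0.815 = 6.271 mg/L.

C_s ≈ 6.27 mg/L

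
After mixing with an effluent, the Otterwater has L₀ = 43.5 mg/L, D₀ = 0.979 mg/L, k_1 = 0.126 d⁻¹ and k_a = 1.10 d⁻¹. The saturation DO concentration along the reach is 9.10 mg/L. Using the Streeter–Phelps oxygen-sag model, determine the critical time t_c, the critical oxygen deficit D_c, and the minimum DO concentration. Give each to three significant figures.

t_c ≈ 2.03 d; D_c ≈ 3.86 mg/L; min DO ≈ 5.24 mg/L

With k_a/k_1 = 8.730 and 1 − D₀(k_a−k_1)/(k_1 L₀) = 0.8260,
t_c = ln(8.730 × 0.8260) / (1.10 − 0.126) = ln(7.211) / 0.9740 = 1.976/0.9740 = 2.028 d.
L(t_c) = L₀ e^(−k_1 t_c) = 43.5 × 0.7745 = 33.69 mg/L, and at the critical point k_a D_c = k_1 L, so D_c = (0.126/1.10) × 33.69 = 3.859 mg/L.
Minimum DO = C_s − D_c = 9.10 − 3.859 = 5.241 mg/L.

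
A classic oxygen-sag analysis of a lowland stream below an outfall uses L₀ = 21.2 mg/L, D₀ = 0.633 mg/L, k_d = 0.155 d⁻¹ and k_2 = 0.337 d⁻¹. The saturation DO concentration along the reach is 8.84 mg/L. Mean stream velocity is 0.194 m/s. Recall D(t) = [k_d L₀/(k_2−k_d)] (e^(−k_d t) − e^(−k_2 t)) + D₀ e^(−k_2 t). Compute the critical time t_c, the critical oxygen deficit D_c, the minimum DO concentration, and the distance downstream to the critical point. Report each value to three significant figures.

t_c ≈ 4.07 d; D_c ≈ 5.19 mg/L; min DO ≈ 3.65 mg/L; x_c ≈ 68.2 km

t_c = [1/(k_2−k_d)] ln[(k_2/k_d)(1 − D₀(k_2−k_d)/(k_d L₀))]
= [1/(0.337−0.155)] ln[(0.337/0.155)(1 − 0.633×0.1820/(0.155×21.2))]
= (1/0.1820) ln[2.174 × 0.9649] = 5.495 × ln(2.098) = 5.495 × 0.7410 = 4.071 d.
L(t_c) = L₀ e^(−k_d t_c) = 21.2 × 0.5320 = 11.28 mg/L, and at the critical point k_2 D_c = k_d L, so D_c = (0.155/0.337) × 11.28 = 5.188 mg/L.
Minimum DO = C_s − D_c = 8.84 − 5.188 = 3.652 mg/L.
x_c = v t_c = 0.194 m/s × 4.071 d × 86400 s/d = 68240 m ≈ 68.2 km.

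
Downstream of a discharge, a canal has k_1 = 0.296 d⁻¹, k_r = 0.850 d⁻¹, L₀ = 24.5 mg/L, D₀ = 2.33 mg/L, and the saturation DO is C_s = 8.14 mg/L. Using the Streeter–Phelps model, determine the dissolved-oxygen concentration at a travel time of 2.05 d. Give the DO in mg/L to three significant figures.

k_1 L₀/(k_r−k_1) = 0.296×24.5/(0.850−0.296) = 7.252/0.5540 = 13.09 mg/L.
e^(−k_1 t) = e^(−0.296×2.050) = 0.5451; e^(−k_r t) = e^(−0.850×2.050) = 0.1751.
D = 13.09 × (0.5451 − 0.1751) + 2.33 × 0.1751 = 4.844 + 0.4079 = 5.251 mg/L.
DO = C_s − D = 8.14 − 5.251 = 2.889 mg/L.

DO ≈ 2.89 mg/L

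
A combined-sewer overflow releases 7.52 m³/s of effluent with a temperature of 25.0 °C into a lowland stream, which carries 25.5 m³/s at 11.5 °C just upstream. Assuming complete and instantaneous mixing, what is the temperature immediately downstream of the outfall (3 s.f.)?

14.6 °C

Flow-weighted mixing: C = (Q_r C_r + Q_w C_w)/(Q_r + Q_w)
= (25.5×11.5 + 7.52×25.0)/(25.5 + 7.52) = 481.2/33.02 = 14.57 °C.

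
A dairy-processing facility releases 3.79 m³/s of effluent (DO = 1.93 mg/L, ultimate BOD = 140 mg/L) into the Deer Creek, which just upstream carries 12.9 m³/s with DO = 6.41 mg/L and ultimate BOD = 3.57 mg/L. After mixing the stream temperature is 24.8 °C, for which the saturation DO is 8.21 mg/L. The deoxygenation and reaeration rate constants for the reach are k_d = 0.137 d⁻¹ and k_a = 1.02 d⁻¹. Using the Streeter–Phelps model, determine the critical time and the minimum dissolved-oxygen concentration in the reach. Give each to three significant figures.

Mixed DO = (12.9×6.41 + 3.79×1.93)/(12.9+3.79) = 90.00/16.69 = 5.393 mg/L.
Mixed L₀ = (12.9×3.57 + 3.79×140)/(16.69) = 576.7/16.69 = 34.55 mg/L.
Initial deficit D₀ = C_s − DO₀ = 8.21 − 5.393 = 2.817 mg/L.
t_c = (1/0.8830) ln[(1.02/0.137)(1 − 2.817×0.8830/(0.137×34.55))] = 1.133 × ln(3.532) = 1.429 d.
D_c = (0.137/1.02) × 34.55 × e^(−0.137×1.429) = 0.1343 × 34.55 × 0.8222 = 3.815 mg/L.
Minimum DO = 8.21 − 3.815 = 4.395 mg/L.

t_c ≈ 1.43 d; minimum DO ≈ 4.39 mg/L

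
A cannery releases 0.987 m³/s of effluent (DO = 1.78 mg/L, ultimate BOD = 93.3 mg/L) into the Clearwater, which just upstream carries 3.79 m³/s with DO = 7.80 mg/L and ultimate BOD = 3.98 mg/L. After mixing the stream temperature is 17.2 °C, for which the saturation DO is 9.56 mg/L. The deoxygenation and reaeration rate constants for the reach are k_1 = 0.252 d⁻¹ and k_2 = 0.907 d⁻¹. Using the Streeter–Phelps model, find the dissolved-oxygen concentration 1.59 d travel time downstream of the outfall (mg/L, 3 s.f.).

DO ≈ 5.11 mg/L

Mixed DO = (3.79×7.80 + 0.987×1.78)/(3.79+0.987) = 31.32/4.777 = 6.556 mg/L.
Mixed L₀ = (3.79×3.98 + 0.987×93.3)/(4.777) = 107.2/4.777 = 22.43 mg/L.
Initial deficit D₀ = C_s − DO₀ = 9.56 − 6.556 = 3.004 mg/L.
D(1.59) = [0.252×22.43/(0.907−0.252)](e^(−0.252×1.59) − e^(−0.907×1.59)) + 3.004 e^(−0.907×1.59)
= 8.631 × (0.6699 − 0.2364) + 3.004 × 0.2364 = 4.451 mg/L.
DO = 9.56 − 4.451 = 5.109 mg/L.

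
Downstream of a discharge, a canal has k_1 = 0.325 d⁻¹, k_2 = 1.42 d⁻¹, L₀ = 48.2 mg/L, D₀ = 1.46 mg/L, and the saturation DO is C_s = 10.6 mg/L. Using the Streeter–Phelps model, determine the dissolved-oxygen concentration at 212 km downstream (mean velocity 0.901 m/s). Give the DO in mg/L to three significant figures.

DO ≈ 4.96 mg/L

Travel time t = x/v = 212 km / (0.901 m/s) = 212000 m / 0.901 m/s = 235300 s = 2.723 d.
k_1 L₀/(k_2−k_1) = 0.325×48.2/(1.42−0.325) = 15.67/1.095 = 14.31 mg/L.
e^(−k_1 t) = e^(−0.325×2.723) = 0.4127; e^(−k_2 t) = e^(−1.42×2.723) = 0.02092.
D = 14.31 × (0.4127 − 0.02092) + 1.46 × 0.02092 = 5.605 + 0.03054 = 5.635 mg/L.
DO = C_s − D = 10.6 − 5.635 = 4.965 mg/L.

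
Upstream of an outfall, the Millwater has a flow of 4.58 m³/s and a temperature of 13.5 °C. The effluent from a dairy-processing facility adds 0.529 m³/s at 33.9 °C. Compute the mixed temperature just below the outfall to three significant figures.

15.6 °C

Flow-weighted mixing: C = (Q_r C_r + Q_w C_w)/(Q_r + Q_w)
= (4.58×13.5 + 0.529×33.9)/(4.58 + 0.529) = 79.76/5.109 = 15.61 °C.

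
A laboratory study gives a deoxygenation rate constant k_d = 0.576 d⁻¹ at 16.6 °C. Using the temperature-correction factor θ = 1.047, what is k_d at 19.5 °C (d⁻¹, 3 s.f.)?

k_d ≈ 0.658 d⁻¹

k_d(T₂) = k_d(T₁) · θ^(T₂−T₁) = 0.576 × 1.047^(19.5−16.6)
= 0.576 × 1.047^2.90 = 0.576 × 1.142 = 0.6581 d⁻¹.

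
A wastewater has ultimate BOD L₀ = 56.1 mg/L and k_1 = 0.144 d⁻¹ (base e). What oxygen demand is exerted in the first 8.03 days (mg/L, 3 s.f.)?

y_t = L₀(1 − e^(−k_1 t)) = 56.1 × (1 − e^(−0.144×8.03))
= 56.1 × (1 − 0.3146) = 56.1 × 0.6854 = 38.45 mg/L.

y ≈ 38.4 mg/L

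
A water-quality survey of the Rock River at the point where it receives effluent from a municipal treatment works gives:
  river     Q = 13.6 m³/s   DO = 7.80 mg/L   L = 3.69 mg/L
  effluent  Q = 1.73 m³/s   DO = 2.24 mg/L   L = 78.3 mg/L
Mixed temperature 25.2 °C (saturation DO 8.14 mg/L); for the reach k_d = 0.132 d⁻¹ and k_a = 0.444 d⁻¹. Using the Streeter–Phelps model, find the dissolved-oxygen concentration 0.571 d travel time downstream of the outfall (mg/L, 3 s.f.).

Mixed DO = (13.6×7.80 + 1.73×2.24)/(13.6+1.73) = 110.0/15.33 = 7.173 mg/L.
Mixed L₀ = (13.6×3.69 + 1.73×78.3)/(15.33) = 185.6/15.33 = 12.11 mg/L.
Initial deficit D₀ = C_s − DO₀ = 8.14 − 7.173 = 0.9674 mg/L.
D(0.571) = [0.132×12.11/(0.444−0.132)](e^(−0.132×0.571) − e^(−0.444×0.571)) + 0.9674 e^(−0.444×0.571)
= 5.123 × (0.9274 − 0.7761) + 0.9674 × 0.7761 = 1.526 mg/L.
DO = 8.14 − 1.526 = 6.614 mg/L.

DO ≈ 6.61 mg/L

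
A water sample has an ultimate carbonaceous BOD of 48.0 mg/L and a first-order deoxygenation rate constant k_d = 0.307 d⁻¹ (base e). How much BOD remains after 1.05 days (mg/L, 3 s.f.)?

L_t = L₀ e^(−k_d t) = 48.0 × e^(−0.307×1.05) = 48.0 × 0.7244 = 34.77 mg/L.

L ≈ 34.8 mg/L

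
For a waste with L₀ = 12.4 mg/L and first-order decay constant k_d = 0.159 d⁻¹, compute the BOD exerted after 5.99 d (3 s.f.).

y ≈ 7.62 mg/L

y_t = L₀(1 − e^(−k_d t)) = 12.4 × (1 − e^(−0.159×5.99))
= 12.4 × (1 − 0.3858) = 12.4 × 0.6142 = 7.616 mg/L.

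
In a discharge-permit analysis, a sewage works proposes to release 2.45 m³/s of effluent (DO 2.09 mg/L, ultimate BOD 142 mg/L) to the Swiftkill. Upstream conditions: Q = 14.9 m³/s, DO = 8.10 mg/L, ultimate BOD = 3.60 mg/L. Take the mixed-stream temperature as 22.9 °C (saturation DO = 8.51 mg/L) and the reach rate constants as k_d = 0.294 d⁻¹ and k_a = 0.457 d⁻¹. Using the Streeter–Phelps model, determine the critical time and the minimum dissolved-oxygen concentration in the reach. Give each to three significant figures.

Mixed DO = (14.9×8.10 + 2.45×2.09)/(14.9+2.45) = 125.8/17.35 = 7.251 mg/L.
Mixed L₀ = (14.9×3.60 + 2.45×142)/(17.35) = 401.5/17.35 = 23.14 mg/L.
Initial deficit D₀ = C_s − DO₀ = 8.51 − 7.251 = 1.259 mg/L.
t_c = (1/0.1630) ln[(0.457/0.294)(1 − 1.259×0.1630/(0.294×23.14))] = 6.135 × ln(1.508) = 2.518 d.
D_c = (0.294/0.457) × 23.14 × e^(−0.294×2.518) = 0.6433 × 23.14 × 0.4769 = 7.101 mg/L.
Minimum DO = 8.51 − 7.101 = 1.409 mg/L.

t_c ≈ 2.52 d; minimum DO ≈ 1.41 mg/L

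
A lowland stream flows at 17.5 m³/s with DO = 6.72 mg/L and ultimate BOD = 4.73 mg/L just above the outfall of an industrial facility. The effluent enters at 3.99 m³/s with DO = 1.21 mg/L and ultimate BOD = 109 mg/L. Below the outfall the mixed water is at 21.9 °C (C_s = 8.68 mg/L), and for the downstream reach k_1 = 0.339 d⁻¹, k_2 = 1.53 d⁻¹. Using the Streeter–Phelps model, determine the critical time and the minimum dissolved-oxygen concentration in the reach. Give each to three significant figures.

Mixed DO = (17.5×6.72 + 3.99×1.21)/(17.5+3.99) = 122.4/21.49 = 5.697 mg/L.
Mixed L₀ = (17.5×4.73 + 3.99×109)/(21.49) = 517.7/21.49 = 24.09 mg/L.
Initial deficit D₀ = C_s − DO₀ = 8.68 − 5.697 = 2.983 mg/L.
t_c = (1/1.191) ln[(1.53/0.339)(1 − 2.983×1.191/(0.339×24.09))] = 0.8396 × ln(2.550) = 0.7859 d.
D_c = (0.339/1.53) × 24.09 × e^(−0.339×0.7859) = 0.2216 × 24.09 × 0.7661 = 4.089 mg/L.
Minimum DO = 8.68 − 4.089 = 4.591 mg/L.

t_c ≈ 0.786 d; minimum DO ≈ 4.59 mg/L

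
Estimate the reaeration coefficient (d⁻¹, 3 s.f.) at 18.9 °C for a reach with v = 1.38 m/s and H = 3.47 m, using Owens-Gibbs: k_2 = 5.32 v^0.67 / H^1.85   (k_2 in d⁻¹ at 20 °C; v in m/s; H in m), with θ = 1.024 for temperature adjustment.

k_2(20) = 5.32 × 1.38^0.67 / 3.47^1.85 = 5.32 × 1.241 / 9.991 = 0.6607 d⁻¹.
k_2(18.9) = 0.6607 × 1.024^(18.9−20) = 0.6607 × 0.9742 = 0.6437 d⁻¹.

k_2 ≈ 0.644 d⁻¹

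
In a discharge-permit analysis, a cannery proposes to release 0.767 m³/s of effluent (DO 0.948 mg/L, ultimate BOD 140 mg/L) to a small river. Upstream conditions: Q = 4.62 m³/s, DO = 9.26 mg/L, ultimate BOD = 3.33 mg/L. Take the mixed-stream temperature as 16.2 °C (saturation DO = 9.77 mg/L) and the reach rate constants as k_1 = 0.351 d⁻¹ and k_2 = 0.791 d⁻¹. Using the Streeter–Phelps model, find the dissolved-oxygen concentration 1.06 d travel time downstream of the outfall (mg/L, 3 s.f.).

Mixed DO = (4.62×9.26 + 0.767×0.948)/(4.62+0.767) = 43.51/5.387 = 8.077 mg/L.
Mixed L₀ = (4.62×3.33 + 0.767×140)/(5.387) = 122.8/5.387 = 22.79 mg/L.
Initial deficit D₀ = C_s − DO₀ = 9.77 − 8.077 = 1.693 mg/L.
D(1.06) = [0.351×22.79/(0.791−0.351)](e^(−0.351×1.06) − e^(−0.791×1.06)) + 1.693 e^(−0.791×1.06)
= 18.18 × (0.6893 − 0.4324) + 1.693 × 0.4324 = 5.403 mg/L.
DO = 9.77 − 5.403 = 4.367 mg/L.

DO ≈ 4.37 mg/L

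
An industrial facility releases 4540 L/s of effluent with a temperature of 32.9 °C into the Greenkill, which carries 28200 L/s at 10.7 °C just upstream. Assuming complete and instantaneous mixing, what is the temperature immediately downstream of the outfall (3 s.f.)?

Flow-weighted mixing: C = (Q_r C_r + Q_w C_w)/(Q_r + Q_w)
= (28200×10.7 + 4540×32.9)/(28200 + 4540) = 451100/32740 = 13.78 °C.

13.8 °C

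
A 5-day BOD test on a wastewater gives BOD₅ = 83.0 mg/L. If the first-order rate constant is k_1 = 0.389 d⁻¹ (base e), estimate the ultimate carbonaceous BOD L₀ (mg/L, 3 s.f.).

BOD₅ = L₀(1 − e^(−5k_1)) ⇒ L₀ = BOD₅ / (1 − e^(−5×0.389))
= 83.0 / (1 − 0.1430) = 83.0 / 0.8570 = 96.85 mg/L.

L₀ ≈ 96.8 mg/L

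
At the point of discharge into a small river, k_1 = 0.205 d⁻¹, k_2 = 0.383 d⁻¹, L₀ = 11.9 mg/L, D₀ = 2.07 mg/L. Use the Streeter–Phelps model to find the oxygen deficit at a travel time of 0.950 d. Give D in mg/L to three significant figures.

k_1 L₀/(k_2−k_1) = 0.205×11.9/(0.383−0.205) = 2.439/0.1780 = 13.71 mg/L.
e^(−k_1 t) = e^(−0.205×0.9500) = 0.8230; e^(−k_2 t) = e^(−0.383×0.9500) = 0.6950.
D = 13.71 × (0.8230 − 0.6950) + 2.07 × 0.6950 = 1.755 + 1.439 = 3.194 mg/L.

D ≈ 3.19 mg/L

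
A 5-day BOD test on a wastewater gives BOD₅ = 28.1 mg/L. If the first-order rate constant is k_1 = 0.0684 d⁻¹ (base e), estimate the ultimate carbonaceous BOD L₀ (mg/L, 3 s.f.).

BOD₅ = L₀(1 − e^(−5k_1)) ⇒ L₀ = BOD₅ / (1 − e^(−5×0.0684))
= 28.1 / (1 − 0.7103) = 28.1 / 0.2897 = 97.01 mg/L.

L₀ ≈ 97.0 mg/L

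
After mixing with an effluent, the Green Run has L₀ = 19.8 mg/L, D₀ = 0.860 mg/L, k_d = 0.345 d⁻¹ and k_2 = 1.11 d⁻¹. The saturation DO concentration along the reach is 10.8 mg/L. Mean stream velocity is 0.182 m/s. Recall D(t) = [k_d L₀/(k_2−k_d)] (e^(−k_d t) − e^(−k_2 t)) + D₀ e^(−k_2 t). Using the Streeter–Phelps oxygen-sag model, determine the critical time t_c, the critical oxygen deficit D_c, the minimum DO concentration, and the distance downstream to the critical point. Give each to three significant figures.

t_c = [1/(k_2−k_d)] ln[(k_2/k_d)(1 − D₀(k_2−k_d)/(k_d L₀))]
= [1/(1.11−0.345)] ln[(1.11/0.345)(1 − 0.860×0.7650/(0.345×19.8))]
= (1/0.7650) ln[3.217 × 0.9037] = 1.307 × ln(2.908) = 1.307 × 1.067 = 1.395 d.
D_c = (k_d/k_2) L₀ e^(−k_d t_c) = (0.345/1.11) × 19.8 × e^(−0.345×1.395) = 0.3108 × 19.8 × 0.6180 = 3.803 mg/L.
Minimum DO = C_s − D_c = 10.8 − 3.803 = 6.997 mg/L.
x_c = v t_c = 0.182 m/s × 1.395 d × 86400 s/d = 21940 m ≈ 21.9 km.

t_c ≈ 1.40 d; D_c ≈ 3.80 mg/L; min DO ≈ 7.00 mg/L; x_c ≈ 21.9 km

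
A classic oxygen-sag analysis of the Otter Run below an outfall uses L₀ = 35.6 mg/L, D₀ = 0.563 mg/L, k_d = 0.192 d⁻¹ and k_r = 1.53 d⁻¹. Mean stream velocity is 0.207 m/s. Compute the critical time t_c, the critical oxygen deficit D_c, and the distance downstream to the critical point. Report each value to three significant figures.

t_c ≈ 1.46 d; D_c ≈ 3.37 mg/L; x_c ≈ 26.2 km

t_c = [1/(k_r−k_d)] ln[(k_r/k_d)(1 − D₀(k_r−k_d)/(k_d L₀))]
= [1/(1.53−0.192)] ln[(1.53/0.192)(1 − 0.563×1.338/(0.192×35.6))]
= (1/1.338) ln[7.969 × 0.8898] = 0.7474 × ln(7.091) = 0.7474 × 1.959 = 1.464 d.
L(t_c) = L₀ e^(−k_d t_c) = 35.6 × 0.7550 = 26.88 mg/L, and at the critical point k_r D_c = k_d L, so D_c = (0.192/1.53) × 26.88 = 3.373 mg/L.
x_c = v t_c = 0.207 m/s × 1.464 d × 86400 s/d = 26180 m ≈ 26.2 km.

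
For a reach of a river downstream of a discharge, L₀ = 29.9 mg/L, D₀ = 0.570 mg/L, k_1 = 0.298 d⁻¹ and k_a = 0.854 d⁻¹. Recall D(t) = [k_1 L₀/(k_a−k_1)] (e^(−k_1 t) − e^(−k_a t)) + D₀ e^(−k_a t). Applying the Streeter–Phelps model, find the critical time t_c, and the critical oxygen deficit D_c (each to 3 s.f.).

t_c ≈ 1.83 d; D_c ≈ 6.05 mg/L

At the critical point dD/dt = 0, so k_1 L₀ e^(−k_1 t) = k_a D. Substituting D(t) from the Streeter–Phelps equation and solving for t gives
t_c = ln[(k_a/k_1)(1 − D₀(k_a−k_1)/(k_1 L₀))] / (k_a−k_1).
Here k_a−k_1 = 0.5560 d⁻¹ and 1 − D₀(k_a−k_1)/(k_1 L₀) = 1 − 0.570×0.5560/(0.298×29.9) = 0.9644, so
t_c = ln(2.866 × 0.9644) / 0.5560 = 1.017 / 0.5560 = 1.828 d.
D_c = (k_1/k_a) L₀ e^(−k_1 t_c) = (0.298/0.854) × 29.9 × e^(−0.298×1.828) = 0.3489 × 29.9 × 0.5799 = 6.050 mg/L.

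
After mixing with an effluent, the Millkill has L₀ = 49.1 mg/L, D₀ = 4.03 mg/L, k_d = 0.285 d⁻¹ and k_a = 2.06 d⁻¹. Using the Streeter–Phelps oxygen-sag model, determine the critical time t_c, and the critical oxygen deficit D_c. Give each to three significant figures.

t_c = [1/(k_a−k_d)] ln[(k_a/k_d)(1 − D₀(k_a−k_d)/(k_d L₀))]
= [1/(2.06−0.285)] ln[(2.06/0.285)(1 − 4.03×1.775/(0.285×49.1))]
= (1/1.775) ln[7.228 × 0.4888] = 0.5634 × ln(3.533) = 0.5634 × 1.262 = 0.7111 d.
L(t_c) = L₀ e^(−k_d t_c) = 49.1 × 0.8166 = 40.09 mg/L, and at the critical point k_a D_c = k_d L, so D_c = (0.285/2.06) × 40.09 = 5.547 mg/L.

t_c ≈ 0.711 d; D_c ≈ 5.55 mg/L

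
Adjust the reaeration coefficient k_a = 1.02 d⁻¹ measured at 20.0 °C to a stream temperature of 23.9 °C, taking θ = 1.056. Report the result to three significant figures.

k_a(T₂) = k_a(T₁) · θ^(T₂−T₁) = 1.02 × 1.056^(23.9−20.0)
= 1.02 × 1.056^3.90 = 1.02 × 1.237 = 1.262 d⁻¹.

k_a ≈ 1.26 d⁻¹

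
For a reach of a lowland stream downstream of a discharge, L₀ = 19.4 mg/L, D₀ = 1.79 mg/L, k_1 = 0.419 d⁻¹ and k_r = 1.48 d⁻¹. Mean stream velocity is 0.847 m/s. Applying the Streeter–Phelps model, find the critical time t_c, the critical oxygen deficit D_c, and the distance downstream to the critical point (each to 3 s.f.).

t_c ≈ 0.939 d; D_c ≈ 3.71 mg/L; x_c ≈ 68.7 km

With k_r/k_1 = 3.532 and 1 − D₀(k_r−k_1)/(k_1 L₀) = 0.7664,
t_c = ln(3.532 × 0.7664) / (1.48 − 0.419) = ln(2.707) / 1.061 = 0.9958/1.061 = 0.9386 d.
D_c = (k_1/k_r) L₀ e^(−k_1 t_c) = (0.419/1.48) × 19.4 × e^(−0.419×0.9386) = 0.2831 × 19.4 × 0.6749 = 3.706 mg/L.
x_c = v t_c = 0.847 m/s × 0.9386 d × 86400 s/d = 68690 m ≈ 68.7 km.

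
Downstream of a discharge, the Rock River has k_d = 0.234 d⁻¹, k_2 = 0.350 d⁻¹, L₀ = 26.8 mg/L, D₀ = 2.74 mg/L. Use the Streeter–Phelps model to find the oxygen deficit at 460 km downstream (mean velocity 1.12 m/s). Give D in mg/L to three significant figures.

D ≈ 8.05 mg/L

Travel time t = x/v = 460 km / (1.12 m/s) = 460000 m / 1.12 m/s = 410700 s = 4.754 d.
k_d L₀/(k_2−k_d) = 0.234×26.8/(0.350−0.234) = 6.271/0.1160 = 54.06 mg/L.
e^(−k_d t) = e^(−0.234×4.754) = 0.3288; e^(−k_2 t) = e^(−0.350×4.754) = 0.1894.
D = 54.06 × (0.3288 − 0.1894) + 2.74 × 0.1894 = 7.534 + 0.5190 = 8.053 mg/L.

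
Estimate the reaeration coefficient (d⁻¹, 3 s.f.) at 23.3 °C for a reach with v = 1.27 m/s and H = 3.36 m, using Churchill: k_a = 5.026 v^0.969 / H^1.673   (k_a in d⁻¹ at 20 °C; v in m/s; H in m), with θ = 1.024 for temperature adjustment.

k_a(20) = 5.026 × 1.27^0.969 / 3.36^1.673 = 5.026 × 1.261 / 7.596 = 0.8341 d⁻¹.
k_a(23.3) = 0.8341 × 1.024^(23.3−20) = 0.8341 × 1.081 = 0.9021 d⁻¹.

k_a ≈ 0.902 d⁻¹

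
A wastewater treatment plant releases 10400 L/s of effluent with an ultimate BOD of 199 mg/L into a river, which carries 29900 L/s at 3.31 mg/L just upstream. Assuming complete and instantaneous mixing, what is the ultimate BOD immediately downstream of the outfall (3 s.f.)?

53.8 mg/L

Flow-weighted mixing: C = (Q_r C_r + Q_w C_w)/(Q_r + Q_w)
= (29900×3.31 + 10400×199)/(29900 + 10400) = 2.169×10^6/40300 = 53.81 mg/L.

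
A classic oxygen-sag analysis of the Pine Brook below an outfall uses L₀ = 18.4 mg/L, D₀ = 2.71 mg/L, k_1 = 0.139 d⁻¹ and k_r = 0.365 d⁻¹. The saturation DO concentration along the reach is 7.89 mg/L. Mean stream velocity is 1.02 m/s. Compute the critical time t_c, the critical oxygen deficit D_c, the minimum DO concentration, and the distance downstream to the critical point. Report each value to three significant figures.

t_c = [1/(k_r−k_1)] ln[(k_r/k_1)(1 − D₀(k_r−k_1)/(k_1 L₀))]
= [1/(0.365−0.139)] ln[(0.365/0.139)(1 − 2.71×0.2260/(0.139×18.4))]
= (1/0.2260) ln[2.626 × 0.7605] = 4.425 × ln(1.997) = 4.425 × 0.6917 = 3.061 d.
L(t_c) = L₀ e^(−k_1 t_c) = 18.4 × 0.6535 = 12.02 mg/L, and at the critical point k_r D_c = k_1 L, so D_c = (0.139/0.365) × 12.02 = 4.579 mg/L.
Minimum DO = C_s − D_c = 7.89 − 4.579 = 3.311 mg/L.
x_c = v t_c = 1.02 m/s × 3.061 d × 86400 s/d = 269700 m ≈ 270 km.

t_c ≈ 3.06 d; D_c ≈ 4.58 mg/L; min DO ≈ 3.31 mg/L; x_c ≈ 270 km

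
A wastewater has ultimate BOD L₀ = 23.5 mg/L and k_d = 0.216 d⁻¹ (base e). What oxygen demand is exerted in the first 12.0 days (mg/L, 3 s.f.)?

y ≈ 21.7 mg/L

y_t = L₀(1 − e^(−k_d t)) = 23.5 × (1 − e^(−0.216×12.0))
= 23.5 × (1 − 0.07487) = 23.5 × 0.9251 = 21.74 mg/L.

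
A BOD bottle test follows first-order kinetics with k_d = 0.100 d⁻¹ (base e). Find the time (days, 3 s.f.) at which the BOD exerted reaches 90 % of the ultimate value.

y/L₀ = 1 − e^(−k_d t) = 0.90 ⇒ e^(−k_d t) = 0.100
t = −ln(0.100) / 0.100 = 2.303 / 0.100 = 23.03 d.

t ≈ 23.0 d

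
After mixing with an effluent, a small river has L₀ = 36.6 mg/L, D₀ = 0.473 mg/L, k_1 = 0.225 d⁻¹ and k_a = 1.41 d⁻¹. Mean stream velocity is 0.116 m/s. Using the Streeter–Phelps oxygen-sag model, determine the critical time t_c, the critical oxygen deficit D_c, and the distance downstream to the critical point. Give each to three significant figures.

t_c = [1/(k_a−k_1)] ln[(k_a/k_1)(1 − D₀(k_a−k_1)/(k_1 L₀))]
= [1/(1.41−0.225)] ln[(1.41/0.225)(1 − 0.473×1.185/(0.225×36.6))]
= (1/1.185) ln[6.267 × 0.9319] = 0.8439 × ln(5.840) = 0.8439 × 1.765 = 1.489 d.
D_c = (k_1/k_a) L₀ e^(−k_1 t_c) = (0.225/1.41) × 36.6 × e^(−0.225×1.489) = 0.1596 × 36.6 × 0.7153 = 4.178 mg/L.
x_c = v t_c = 0.116 m/s × 1.489 d × 86400 s/d = 14930 m ≈ 14.9 km.

t_c ≈ 1.49 d; D_c ≈ 4.18 mg/L; x_c ≈ 14.9 km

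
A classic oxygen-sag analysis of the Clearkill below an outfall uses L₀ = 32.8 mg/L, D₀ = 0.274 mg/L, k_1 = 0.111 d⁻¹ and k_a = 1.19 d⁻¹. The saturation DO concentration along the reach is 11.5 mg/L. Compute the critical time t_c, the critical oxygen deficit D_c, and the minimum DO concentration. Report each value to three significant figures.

With k_a/k_1 = 10.72 and 1 − D₀(k_a−k_1)/(k_1 L₀) = 0.9188,
t_c = ln(10.72 × 0.9188) / (1.19 − 0.111) = ln(9.850) / 1.079 = 2.287/1.079 = 2.120 d.
D_c = (k_1/k_a) L₀ e^(−k_1 t_c) = (0.111/1.19) × 32.8 × e^(−0.111×2.120) = 0.09328 × 32.8 × 0.7903 = 2.418 mg/L.
Minimum DO = C_s − D_c = 11.5 − 2.418 = 9.082 mg/L.

t_c ≈ 2.12 d; D_c ≈ 2.42 mg/L; min DO ≈ 9.08 mg/L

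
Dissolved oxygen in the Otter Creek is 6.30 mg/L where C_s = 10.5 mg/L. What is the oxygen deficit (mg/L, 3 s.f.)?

D = C_s − C = 10.5 − 6.30 = 4.20 mg/L.

D ≈ 4.20 mg/L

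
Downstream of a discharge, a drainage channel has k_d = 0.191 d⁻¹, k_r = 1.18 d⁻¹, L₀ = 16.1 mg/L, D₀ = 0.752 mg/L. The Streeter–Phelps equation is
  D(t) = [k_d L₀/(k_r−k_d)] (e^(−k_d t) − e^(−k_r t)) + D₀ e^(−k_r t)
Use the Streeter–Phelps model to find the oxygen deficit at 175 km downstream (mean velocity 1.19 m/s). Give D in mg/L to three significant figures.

Travel time t = x/v = 175 km / (1.19 m/s) = 175000 m / 1.19 m/s = 147100 s = 1.702 d.
k_d L₀/(k_r−k_d) = 0.191×16.1/(1.18−0.191) = 3.075/0.9890 = 3.109 mg/L.
e^(−k_d t) = e^(−0.191×1.702) = 0.7225; e^(−k_r t) = e^(−1.18×1.702) = 0.1342.
D = 3.109 × (0.7225 − 0.1342) + 0.752 × 0.1342 = 1.829 + 0.1009 = 1.930 mg/L.

D ≈ 1.93 mg/L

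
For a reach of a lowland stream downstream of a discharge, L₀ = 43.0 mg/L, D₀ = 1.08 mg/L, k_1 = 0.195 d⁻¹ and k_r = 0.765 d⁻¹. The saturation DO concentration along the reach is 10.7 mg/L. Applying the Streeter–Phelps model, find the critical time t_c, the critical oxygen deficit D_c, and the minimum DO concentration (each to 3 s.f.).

t_c ≈ 2.26 d; D_c ≈ 7.05 mg/L; min DO ≈ 3.65 mg/L

With k_r/k_1 = 3.923 and 1 − D₀(k_r−k_1)/(k_1 L₀) = 0.9266,
t_c = ln(3.923 × 0.9266) / (0.765 − 0.195) = ln(3.635) / 0.5700 = 1.291/0.5700 = 2.264 d.
D_c = (k_1/k_r) L₀ e^(−k_1 t_c) = (0.195/0.765) × 43.0 × e^(−0.195×2.264) = 0.2549 × 43.0 × 0.6431 = 7.048 mg/L.
Minimum DO = C_s − D_c = 10.7 − 7.048 = 3.652 mg/L.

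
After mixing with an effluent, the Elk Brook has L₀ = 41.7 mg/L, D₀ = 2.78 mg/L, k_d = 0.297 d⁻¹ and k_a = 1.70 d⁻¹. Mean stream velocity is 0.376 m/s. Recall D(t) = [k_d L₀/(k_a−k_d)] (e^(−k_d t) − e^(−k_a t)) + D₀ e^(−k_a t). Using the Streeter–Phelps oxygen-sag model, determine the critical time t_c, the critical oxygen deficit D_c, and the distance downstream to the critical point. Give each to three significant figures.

t_c ≈ 0.974 d; D_c ≈ 5.46 mg/L; x_c ≈ 31.6 km

At the critical point dD/dt = 0, so k_d L₀ e^(−k_d t) = k_a D. Substituting D(t) from the Streeter–Phelps equation and solving for t gives
t_c = ln[(k_a/k_d)(1 − D₀(k_a−k_d)/(k_d L₀))] / (k_a−k_d).
Here k_a−k_d = 1.403 d⁻¹ and 1 − D₀(k_a−k_d)/(k_d L₀) = 1 − 2.78×1.403/(0.297×41.7) = 0.6851, so
t_c = ln(5.724 × 0.6851) / 1.403 = 1.366 / 1.403 = 0.9739 d.
D_c = (k_d/k_a) L₀ e^(−k_d t_c) = (0.297/1.70) × 41.7 × e^(−0.297×0.9739) = 0.1747 × 41.7 × 0.7488 = 5.455 mg/L.
x_c = v t_c = 0.376 m/s × 0.9739 d × 86400 s/d = 31640 m ≈ 31.6 km.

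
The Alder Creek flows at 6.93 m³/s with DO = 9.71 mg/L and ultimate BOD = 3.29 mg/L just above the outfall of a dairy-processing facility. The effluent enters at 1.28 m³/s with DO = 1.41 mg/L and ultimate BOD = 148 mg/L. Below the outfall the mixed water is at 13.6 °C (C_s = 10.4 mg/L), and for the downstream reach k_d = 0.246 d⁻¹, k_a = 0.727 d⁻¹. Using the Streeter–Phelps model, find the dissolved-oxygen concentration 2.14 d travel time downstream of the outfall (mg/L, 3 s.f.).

Mixed DO = (6.93×9.71 + 1.28×1.41)/(6.93+1.28) = 69.10/8.210 = 8.416 mg/L.
Mixed L₀ = (6.93×3.29 + 1.28×148)/(8.210) = 212.2/8.210 = 25.85 mg/L.
Initial deficit D₀ = C_s − DO₀ = 10.4 − 8.416 = 1.984 mg/L.
D(2.14) = [0.246×25.85/(0.727−0.246)](e^(−0.246×2.14) − e^(−0.727×2.14)) + 1.984 e^(−0.727×2.14)
= 13.22 × (0.5907 − 0.2110) + 1.984 × 0.2110 = 5.439 mg/L.
DO = 10.4 − 5.439 = 4.961 mg/L.

DO ≈ 4.96 mg/L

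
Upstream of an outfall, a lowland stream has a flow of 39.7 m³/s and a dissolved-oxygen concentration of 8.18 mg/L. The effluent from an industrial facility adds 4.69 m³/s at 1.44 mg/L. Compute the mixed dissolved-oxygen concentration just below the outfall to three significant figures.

7.47 mg/L

Flow-weighted mixing: C = (Q_r C_r + Q_w C_w)/(Q_r + Q_w)
= (39.7×8.18 + 4.69×1.44)/(39.7 + 4.69) = 331.5/44.39 = 7.468 mg/L.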